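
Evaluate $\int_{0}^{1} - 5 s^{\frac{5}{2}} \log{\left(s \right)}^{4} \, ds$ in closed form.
$- \frac{3840}{16807}$

Consider the simpler parametrised integral
$$J(a) = \int_{0}^{1} - 5 s^{a} \, ds = - \frac{5}{a + 1}.$$

Differentiating under the integral sign brings down a factor of $\ln s$:
$$\frac{dJ}{da} = \int_{0}^{1} - 5 s^{a} \log{\left(s \right)} \, ds = \frac{5}{\left(a + 1\right)^{2}}.$$

Repeating $4$ times in total — each differentiation brings down another $\ln s$ — gives
$$\frac{d^{4}J}{da^{4}} = \int_{0}^{1} - 5 s^{a} \log{\left(s \right)}^{4} \, ds = - \frac{120}{\left(a + 1\right)^{5}},$$
and the integrand here is exactly the target integrand, so $I = - \frac{120}{\left(a + 1\right)^{5}}$.

Setting $a = \frac{5}{2}$:
$$I = - \frac{3840}{16807}.$$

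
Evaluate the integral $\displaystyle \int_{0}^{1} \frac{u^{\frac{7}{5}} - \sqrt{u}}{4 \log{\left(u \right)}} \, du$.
$\log{\left(\frac{10^{\frac{3}{4}}}{5} \right)}$

Consider the one-parameter family: let $I(a) = \int_{0}^{1} \frac{u^{\frac{7}{5}} - u^{a}}{4 \log{\left(u \right)}} \, du$.

Since $\dfrac{\partial}{\partial a}\,u^{a} = u^{a} \ln u$, the $\ln u$ in the denominator cancels and
$$\frac{dI}{da} = \int_{0}^{1} - \frac{1}{4} u^{a} \, du = - \frac{1}{4} \left[\frac{u^{a+1}}{a+1}\right]_0^1 = - \frac{1}{4 a + 4}.$$

Integrating with respect to $a$ gives $I(a) = - \frac{\log{\left(a + 1 \right)}}{4} - \frac{\log{\left(5 \right)}}{4} + \frac{\log{\left(12 \right)}}{4} + C$.

At $a = \frac{7}{5}$ the integrand is identically $0$, so $I(\frac{7}{5}) = 0$. The closed form gives $0$, hence $C = 0$.

Setting $a = \frac{1}{2}$:
$$I = \log{\left(\frac{10^{\frac{3}{4}}}{5} \right)}.$$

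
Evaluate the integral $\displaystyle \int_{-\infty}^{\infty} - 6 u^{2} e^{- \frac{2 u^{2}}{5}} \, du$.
$- \frac{15 \sqrt{10} \sqrt{\pi}}{4}$

Consider the simpler parametrised integral
$$J(a) = \int_{-\infty}^{\infty} - 6 e^{- a u^{2}} \, du = - \frac{6 \sqrt{\pi}}{\sqrt{a}}.$$

Differentiating under the integral sign brings down a factor of $(-u^2)$:
$$\frac{dJ}{da} = \int_{-\infty}^{\infty} 6 u^{2} e^{- a u^{2}} \, du = \frac{3 \sqrt{\pi}}{a^{\frac{3}{2}}}.$$

The integral on the left is $-I$, so $I = - \frac{3 \sqrt{\pi}}{a^{\frac{3}{2}}}$.

Setting $a = \frac{2}{5}$:
$$I = - \frac{15 \sqrt{10} \sqrt{\pi}}{4}.$$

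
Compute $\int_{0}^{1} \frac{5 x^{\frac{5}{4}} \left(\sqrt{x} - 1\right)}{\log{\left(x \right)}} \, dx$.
$- \log{\left(\frac{59049}{161051} \right)}$

Replace the exponent $\frac{5}{4}$ by a parameter $a$: let $I(a) = \int_{0}^{1} \frac{5 \left(x^{\frac{7}{4}} - x^{a}\right)}{\log{\left(x \right)}} \, dx$.

Since $\dfrac{\partial}{\partial a}\,x^{a} = x^{a} \ln x$, the $\ln x$ in the denominator cancels and
$$\frac{dI}{da} = \int_{0}^{1} -5 x^{a} \, dx = -5 \left[\frac{x^{a+1}}{a+1}\right]_0^1 = - \frac{5}{a + 1}.$$

Integrating with respect to $a$ gives $I(a) = - \log{\left(\frac{1024 \left(a + 1\right)^{5}}{161051} \right)} + C$.

At $a = \frac{7}{4}$ the integrand is identically $0$, so $I(\frac{7}{4}) = 0$. The closed form gives $0$, hence $C = 0$.

Setting $a = \frac{5}{4}$:
$$I = - \log{\left(\frac{59049}{161051} \right)}.$$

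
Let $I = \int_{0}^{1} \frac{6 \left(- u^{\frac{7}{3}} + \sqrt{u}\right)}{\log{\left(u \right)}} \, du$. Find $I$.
$\log{\left(\frac{531441}{64000000} \right)}$

Replace the exponent $\frac{1}{2}$ by a parameter $a$: let $I(a) = \int_{0}^{1} \frac{6 \left(- u^{\frac{7}{3}} + u^{a}\right)}{\log{\left(u \right)}} \, du$.

Since $\dfrac{\partial}{\partial a}\,u^{a} = u^{a} \ln u$, the $\ln u$ in the denominator cancels and
$$\frac{dI}{da} = \int_{0}^{1} 6 u^{a} \, du = 6 \left[\frac{u^{a+1}}{a+1}\right]_0^1 = \frac{6}{a + 1}.$$

Integrating with respect to $a$ gives $I(a) = \log{\left(\frac{729 \left(a + 1\right)^{6}}{1000000} \right)} + C$.

At $a = \frac{7}{3}$ the integrand is identically $0$, so $I(\frac{7}{3}) = 0$. The closed form gives $0$, hence $C = 0$.

Setting $a = \frac{1}{2}$:
$$I = \log{\left(\frac{531441}{64000000} \right)}.$$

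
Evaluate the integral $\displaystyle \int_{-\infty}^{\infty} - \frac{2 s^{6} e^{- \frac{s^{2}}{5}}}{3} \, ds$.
$- \frac{625 \sqrt{5} \sqrt{\pi}}{4}$

Consider the simpler parametrised integral
$$J(a) = \int_{-\infty}^{\infty} - \frac{2 e^{- a s^{2}}}{3} \, ds = - \frac{2 \sqrt{\pi}}{3 \sqrt{a}}.$$

Differentiating under the integral sign brings down a factor of $(-s^2)$:
$$\frac{dJ}{da} = \int_{-\infty}^{\infty} \frac{2 s^{2} e^{- a s^{2}}}{3} \, ds = \frac{\sqrt{\pi}}{3 a^{\frac{3}{2}}}.$$

Repeating $3$ times in total — each differentiation brings down another $(-s^2)$ — gives
$$\frac{d^{3}J}{da^{3}} = \int_{-\infty}^{\infty} \frac{2 s^{6} e^{- a s^{2}}}{3} \, ds = \frac{5 \sqrt{\pi}}{4 a^{\frac{7}{2}}},$$
and the integrand here is $(-1)^{3}$ times the target integrand, so $I = (-1)^{3}\,\frac{d^{3}J}{da^{3}} = - \frac{5 \sqrt{\pi}}{4 a^{\frac{7}{2}}}$.

Setting $a = \frac{1}{5}$:
$$I = - \frac{625 \sqrt{5} \sqrt{\pi}}{4}.$$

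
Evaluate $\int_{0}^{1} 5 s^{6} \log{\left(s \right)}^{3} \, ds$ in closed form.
$- \frac{30}{2401}$

Consider the simpler parametrised integral
$$J(a) = \int_{0}^{1} 5 s^{a} \, ds = \frac{5}{a + 1}.$$

Differentiating under the integral sign brings down a factor of $\ln s$:
$$\frac{dJ}{da} = \int_{0}^{1} 5 s^{a} \log{\left(s \right)} \, ds = - \frac{5}{\left(a + 1\right)^{2}}.$$

Repeating $3$ times in total — each differentiation brings down another $\ln s$ — gives
$$\frac{d^{3}J}{da^{3}} = \int_{0}^{1} 5 s^{a} \log{\left(s \right)}^{3} \, ds = - \frac{30}{\left(a + 1\right)^{4}},$$
and the integrand here is exactly the target integrand, so $I = - \frac{30}{\left(a + 1\right)^{4}}$.

Setting $a = 6$:
$$I = - \frac{30}{2401}.$$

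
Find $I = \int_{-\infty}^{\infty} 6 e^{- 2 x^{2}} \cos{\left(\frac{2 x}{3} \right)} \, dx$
$\frac{3 \sqrt{2} \sqrt{\pi}}{e^{\frac{1}{18}}}$

Define $I(b) = \int_{-\infty}^{\infty} 6 e^{- 2 x^{2}} \cos{\left(b x \right)} \, dx$.

Differentiating under the integral sign,
$$I'(b) = \int_{-\infty}^{\infty} - 6 x e^{- 2 x^{2}} \sin{\left(b x \right)} \, dx.$$

Integrate $\int_{-\infty}^{\infty} x \sin(b x)\, e^{- 2 x^{2}}\, dx$ by parts with $u = \sin(b x)$ and $dv = x\, e^{- 2 x^{2}}\, dx$, giving $v = - \frac{e^{- 2 x^{2}}}{4}$. The boundary term vanishes and
$$\int_{-\infty}^{\infty} x \sin(b x)\, e^{- 2 x^{2}}\, dx = \frac{b}{4} \int_{-\infty}^{\infty} \cos(b x)\, e^{- 2 x^{2}}\, dx,$$
so $I'(b) = - \frac{b}{4}\, I(b)$.

This is a separable first-order ODE; solving with the initial condition $I(0) = \int_{-\infty}^{\infty} 6 e^{- 2 x^{2}}\,dx = 3 \sqrt{2} \sqrt{\pi}$ gives
$$I(b) = 3 \sqrt{2} \sqrt{\pi} e^{- \frac{b^{2}}{8}}.$$

Setting $b = \frac{2}{3}$:
$$I = \frac{3 \sqrt{2} \sqrt{\pi}}{e^{\frac{1}{18}}}.$$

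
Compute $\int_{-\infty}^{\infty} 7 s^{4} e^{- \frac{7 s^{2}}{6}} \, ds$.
$\frac{27 \sqrt{42} \sqrt{\pi}}{49}$

Start from the elementary integral
$$J(a) = \int_{-\infty}^{\infty} 7 e^{- a s^{2}} \, ds = \frac{7 \sqrt{\pi}}{\sqrt{a}}.$$

Differentiating under the integral sign brings down a factor of $(-s^2)$:
$$\frac{dJ}{da} = \int_{-\infty}^{\infty} - 7 s^{2} e^{- a s^{2}} \, ds = - \frac{7 \sqrt{\pi}}{2 a^{\frac{3}{2}}}.$$

Repeating twice in total — each differentiation brings down another $(-s^2)$ — gives
$$\frac{d^{2}J}{da^{2}} = \int_{-\infty}^{\infty} 7 s^{4} e^{- a s^{2}} \, ds = \frac{21 \sqrt{\pi}}{4 a^{\frac{5}{2}}},$$
and the integrand here is exactly the target integrand, so $I = \frac{21 \sqrt{\pi}}{4 a^{\frac{5}{2}}}$.

Setting $a = \frac{7}{6}$:
$$I = \frac{27 \sqrt{42} \sqrt{\pi}}{49}.$$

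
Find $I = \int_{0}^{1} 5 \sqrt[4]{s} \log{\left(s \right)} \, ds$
$- \frac{16}{5}$

Start from the elementary integral
$$J(a) = \int_{0}^{1} 5 s^{a} \, ds = \frac{5}{a + 1}.$$

Differentiating under the integral sign brings down a factor of $\ln s$:
$$\frac{dJ}{da} = \int_{0}^{1} 5 s^{a} \log{\left(s \right)} \, ds = - \frac{5}{\left(a + 1\right)^{2}}.$$

The integral on the left is $I$, so $I = - \frac{5}{\left(a + 1\right)^{2}}$.

Setting $a = \frac{1}{4}$:
$$I = - \frac{16}{5}.$$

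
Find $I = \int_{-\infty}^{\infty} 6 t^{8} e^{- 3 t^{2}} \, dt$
$\frac{35 \sqrt{3} \sqrt{\pi}}{216}$

Begin with the known integral
$$J(a) = \int_{-\infty}^{\infty} 6 e^{- a t^{2}} \, dt = \frac{6 \sqrt{\pi}}{\sqrt{a}}.$$

Differentiating under the integral sign brings down a factor of $(-t^2)$:
$$\frac{dJ}{da} = \int_{-\infty}^{\infty} - 6 t^{2} e^{- a t^{2}} \, dt = - \frac{3 \sqrt{\pi}}{a^{\frac{3}{2}}}.$$

Repeating $4$ times in total — each differentiation brings down another $(-t^2)$ — gives
$$\frac{d^{4}J}{da^{4}} = \int_{-\infty}^{\infty} 6 t^{8} e^{- a t^{2}} \, dt = \frac{315 \sqrt{\pi}}{8 a^{\frac{9}{2}}},$$
and the integrand here is exactly the target integrand, so $I = \frac{315 \sqrt{\pi}}{8 a^{\frac{9}{2}}}$.

Setting $a = 3$:
$$I = \frac{35 \sqrt{3} \sqrt{\pi}}{216}.$$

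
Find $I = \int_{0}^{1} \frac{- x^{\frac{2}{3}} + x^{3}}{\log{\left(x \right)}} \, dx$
$- \log{\left(5 \right)} + \log{\left(12 \right)}$

Consider the one-parameter family: let $I(a) = \int_{0}^{1} \frac{x^{3} - x^{a}}{\log{\left(x \right)}} \, dx$.

Since $\dfrac{\partial}{\partial a}\,x^{a} = x^{a} \ln x$, the $\ln x$ in the denominator cancels and
$$\frac{dI}{da} = \int_{0}^{1} -1 x^{a} \, dx = -1 \left[\frac{x^{a+1}}{a+1}\right]_0^1 = - \frac{1}{a + 1}.$$

Integrating with respect to $a$ gives $I(a) = - \log{\left(\frac{a}{4} + \frac{1}{4} \right)} + C$.

At $a = 3$ the integrand is identically $0$, so $I(3) = 0$. The closed form gives $0$, hence $C = 0$.

Setting $a = \frac{2}{3}$:
$$I = - \log{\left(5 \right)} + \log{\left(12 \right)}.$$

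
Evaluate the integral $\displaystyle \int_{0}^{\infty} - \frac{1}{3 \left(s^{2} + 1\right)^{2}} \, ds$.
$- \frac{\pi}{12}$

Begin with the known result
$$J(a) = \int_{0}^{\infty} - \frac{1}{3 \left(a^{2} + s^{2}\right)} \, ds = - \frac{\pi}{6 a}.$$

Differentiating under the integral sign with respect to $a$,
$$\frac{dJ}{da} = \int_{0}^{\infty} \frac{2 a}{3 \left(a^{2} + s^{2}\right)^{2}} \, ds = \frac{\pi}{6 a^{2}},$$
so $\int_{0}^{\infty} - \frac{1}{3 \left(a^{2} + s^{2}\right)^{2}} \, ds = - \frac{\pi}{12 a^{3}}$.

Setting $a = 1$:
$$I = - \frac{\pi}{12}.$$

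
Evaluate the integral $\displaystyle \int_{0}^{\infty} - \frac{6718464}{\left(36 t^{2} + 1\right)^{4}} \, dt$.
$- 174960 \pi$

Start from the standard arctangent integral
$$J(a) = \int_{0}^{\infty} - \frac{4}{a^{2} + t^{2}} \, dt = - \frac{2 \pi}{a}.$$

Differentiating under the integral sign with respect to $a$,
$$\frac{dJ}{da} = \int_{0}^{\infty} \frac{8 a}{\left(a^{2} + t^{2}\right)^{2}} \, dt = \frac{2 \pi}{a^{2}},$$
so $\int_{0}^{\infty} - \frac{4}{\left(a^{2} + t^{2}\right)^{2}} \, dt = - \frac{\pi}{a^{3}}$.

Repeating — each differentiation of $1/(t^2+a^2)^j$ produces $-2ja/(t^2+a^2)^{j+1}$ — and dividing through by $-2ja$ at each step yields, after $3$ differentiations in total,
$$\int_{0}^{\infty} - \frac{4}{\left(a^{2} + t^{2}\right)^{4}} \, dt = - \frac{5 \pi}{8 a^{7}}.$$

Setting $a = \frac{1}{6}$:
$$I = - 174960 \pi.$$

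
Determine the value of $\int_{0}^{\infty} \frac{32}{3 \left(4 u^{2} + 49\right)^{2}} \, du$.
$\frac{4 \pi}{1029}$

Begin with the known result
$$J(a) = \int_{0}^{\infty} \frac{2}{3 \left(a^{2} + u^{2}\right)} \, du = \frac{\pi}{3 a}.$$

Differentiating under the integral sign with respect to $a$,
$$\frac{dJ}{da} = \int_{0}^{\infty} - \frac{4 a}{3 \left(a^{2} + u^{2}\right)^{2}} \, du = - \frac{\pi}{3 a^{2}},$$
so $\int_{0}^{\infty} \frac{2}{3 \left(a^{2} + u^{2}\right)^{2}} \, du = \frac{\pi}{6 a^{3}}$.

Setting $a = \frac{7}{2}$:
$$I = \frac{4 \pi}{1029}.$$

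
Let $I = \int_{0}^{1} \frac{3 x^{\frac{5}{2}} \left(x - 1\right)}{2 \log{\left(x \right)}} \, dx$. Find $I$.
$- \frac{3 \log{\left(7 \right)}}{2} + 3 \log{\left(3 \right)}$

Replace the exponent $\frac{5}{2}$ by a parameter $a$: let $I(a) = \int_{0}^{1} \frac{3 \left(x^{\frac{7}{2}} - x^{a}\right)}{2 \log{\left(x \right)}} \, dx$.

Since $\dfrac{\partial}{\partial a}\,x^{a} = x^{a} \ln x$, the $\ln x$ in the denominator cancels and
$$\frac{dI}{da} = \int_{0}^{1} - \frac{3}{2} x^{a} \, dx = - \frac{3}{2} \left[\frac{x^{a+1}}{a+1}\right]_0^1 = - \frac{3}{2 a + 2}.$$

Integrating with respect to $a$ gives $I(a) = - \log{\left(\frac{2 \sqrt{2} \left(a + 1\right)^{\frac{3}{2}}}{27} \right)} + C$.

At $a = \frac{7}{2}$ the integrand is identically $0$, so $I(\frac{7}{2}) = 0$. The closed form gives $0$, hence $C = 0$.

Setting $a = \frac{5}{2}$:
$$I = - \frac{3 \log{\left(7 \right)}}{2} + 3 \log{\left(3 \right)}.$$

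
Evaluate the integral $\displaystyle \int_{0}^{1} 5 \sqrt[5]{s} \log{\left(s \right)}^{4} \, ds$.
$\frac{15625}{324}$

Consider the simpler parametrised integral
$$J(a) = \int_{0}^{1} 5 s^{a} \, ds = \frac{5}{a + 1}.$$

Differentiating under the integral sign brings down a factor of $\ln s$:
$$\frac{dJ}{da} = \int_{0}^{1} 5 s^{a} \log{\left(s \right)} \, ds = - \frac{5}{\left(a + 1\right)^{2}}.$$

Repeating $4$ times in total — each differentiation brings down another $\ln s$ — gives
$$\frac{d^{4}J}{da^{4}} = \int_{0}^{1} 5 s^{a} \log{\left(s \right)}^{4} \, ds = \frac{120}{\left(a + 1\right)^{5}},$$
and the integrand here is exactly the target integrand, so $I = \frac{120}{\left(a + 1\right)^{5}}$.

Setting $a = \frac{1}{5}$:
$$I = \frac{15625}{324}.$$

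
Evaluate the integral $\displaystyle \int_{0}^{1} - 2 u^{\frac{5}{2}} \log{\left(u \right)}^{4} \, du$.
$- \frac{1536}{16807}$

Consider the simpler parametrised integral
$$J(a) = \int_{0}^{1} - 2 u^{a} \, du = - \frac{2}{a + 1}.$$

Differentiating under the integral sign brings down a factor of $\ln u$:
$$\frac{dJ}{da} = \int_{0}^{1} - 2 u^{a} \log{\left(u \right)} \, du = \frac{2}{\left(a + 1\right)^{2}}.$$

Repeating $4$ times in total — each differentiation brings down another $\ln u$ — gives
$$\frac{d^{4}J}{da^{4}} = \int_{0}^{1} - 2 u^{a} \log{\left(u \right)}^{4} \, du = - \frac{48}{\left(a + 1\right)^{5}},$$
and the integrand here is exactly the target integrand, so $I = - \frac{48}{\left(a + 1\right)^{5}}$.

Setting $a = \frac{5}{2}$:
$$I = - \frac{1536}{16807}.$$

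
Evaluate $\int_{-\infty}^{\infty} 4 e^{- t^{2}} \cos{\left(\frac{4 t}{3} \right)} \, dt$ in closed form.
$\frac{4 \sqrt{\pi}}{e^{\frac{4}{9}}}$

Let $b$ denote the cosine frequency and define $I(b) = \int_{-\infty}^{\infty} 4 e^{- t^{2}} \cos{\left(b t \right)} \, dt$.

Differentiating under the integral sign,
$$I'(b) = \int_{-\infty}^{\infty} - 4 t e^{- t^{2}} \sin{\left(b t \right)} \, dt.$$

Integrate $\int_{-\infty}^{\infty} t \sin(b t)\, e^{- t^{2}}\, dt$ by parts with $u = \sin(b t)$ and $dv = t\, e^{- t^{2}}\, dt$, giving $v = - \frac{e^{- t^{2}}}{2}$. The boundary term vanishes and
$$\int_{-\infty}^{\infty} t \sin(b t)\, e^{- t^{2}}\, dt = \frac{b}{2} \int_{-\infty}^{\infty} \cos(b t)\, e^{- t^{2}}\, dt,$$
so $I'(b) = - \frac{b}{2}\, I(b)$.

This is a separable first-order ODE; solving with the initial condition $I(0) = \int_{-\infty}^{\infty} 4 e^{- t^{2}}\,dt = 4 \sqrt{\pi}$ gives
$$I(b) = 4 \sqrt{\pi} e^{- \frac{b^{2}}{4}}.$$

Setting $b = \frac{4}{3}$:
$$I = \frac{4 \sqrt{\pi}}{e^{\frac{4}{9}}}.$$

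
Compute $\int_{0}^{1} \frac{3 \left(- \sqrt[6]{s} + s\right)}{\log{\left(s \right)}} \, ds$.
$\log{\left(\frac{1728}{343} \right)}$

Introduce a parameter $a$ in the exponent: let $I(a) = \int_{0}^{1} \frac{3 \left(- \sqrt[6]{s} + s^{a}\right)}{\log{\left(s \right)}} \, ds$.

Since $\dfrac{\partial}{\partial a}\,s^{a} = s^{a} \ln s$, the $\ln s$ in the denominator cancels and
$$\frac{dI}{da} = \int_{0}^{1} 3 s^{a} \, ds = 3 \left[\frac{s^{a+1}}{a+1}\right]_0^1 = \frac{3}{a + 1}.$$

Integrating with respect to $a$ gives $I(a) = \log{\left(\frac{216 \left(a + 1\right)^{3}}{343} \right)} + C$.

At $a = \frac{1}{6}$ the integrand is identically $0$, so $I(\frac{1}{6}) = 0$. The closed form gives $0$, hence $C = 0$.

Setting $a = 1$:
$$I = \log{\left(\frac{1728}{343} \right)}.$$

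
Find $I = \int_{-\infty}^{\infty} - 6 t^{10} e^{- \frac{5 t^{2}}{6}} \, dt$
$- \frac{275562 \sqrt{30} \sqrt{\pi}}{3125}$

Begin with the known integral
$$J(a) = \int_{-\infty}^{\infty} - 6 e^{- a t^{2}} \, dt = - \frac{6 \sqrt{\pi}}{\sqrt{a}}.$$

Differentiating under the integral sign brings down a factor of $(-t^2)$:
$$\frac{dJ}{da} = \int_{-\infty}^{\infty} 6 t^{2} e^{- a t^{2}} \, dt = \frac{3 \sqrt{\pi}}{a^{\frac{3}{2}}}.$$

Repeating $5$ times in total — each differentiation brings down another $(-t^2)$ — gives
$$\frac{d^{5}J}{da^{5}} = \int_{-\infty}^{\infty} 6 t^{10} e^{- a t^{2}} \, dt = \frac{2835 \sqrt{\pi}}{16 a^{\frac{11}{2}}},$$
and the integrand here is $(-1)^{5}$ times the target integrand, so $I = (-1)^{5}\,\frac{d^{5}J}{da^{5}} = - \frac{2835 \sqrt{\pi}}{16 a^{\frac{11}{2}}}$.

Setting $a = \frac{5}{6}$:
$$I = - \frac{275562 \sqrt{30} \sqrt{\pi}}{3125}.$$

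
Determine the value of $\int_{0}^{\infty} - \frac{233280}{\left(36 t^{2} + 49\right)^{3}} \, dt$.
$- \frac{7290 \pi}{16807}$

Recall the elementary integral
$$J(a) = \int_{0}^{\infty} - \frac{5}{a^{2} + t^{2}} \, dt = - \frac{5 \pi}{2 a}.$$

Differentiating under the integral sign with respect to $a$,
$$\frac{dJ}{da} = \int_{0}^{\infty} \frac{10 a}{\left(a^{2} + t^{2}\right)^{2}} \, dt = \frac{5 \pi}{2 a^{2}},$$
so $\int_{0}^{\infty} - \frac{5}{\left(a^{2} + t^{2}\right)^{2}} \, dt = - \frac{5 \pi}{4 a^{3}}$.

Repeating — each differentiation of $1/(t^2+a^2)^j$ produces $-2ja/(t^2+a^2)^{j+1}$ — and dividing through by $-2ja$ at each step yields, after $2$ differentiations in total,
$$\int_{0}^{\infty} - \frac{5}{\left(a^{2} + t^{2}\right)^{3}} \, dt = - \frac{15 \pi}{16 a^{5}}.$$

Setting $a = \frac{7}{6}$:
$$I = - \frac{7290 \pi}{16807}.$$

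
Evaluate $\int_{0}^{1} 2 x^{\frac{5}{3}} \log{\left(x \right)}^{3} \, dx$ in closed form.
$- \frac{243}{1024}$

Consider the simpler parametrised integral
$$J(a) = \int_{0}^{1} 2 x^{a} \, dx = \frac{2}{a + 1}.$$

Differentiating under the integral sign brings down a factor of $\ln x$:
$$\frac{dJ}{da} = \int_{0}^{1} 2 x^{a} \log{\left(x \right)} \, dx = - \frac{2}{\left(a + 1\right)^{2}}.$$

Repeating $3$ times in total — each differentiation brings down another $\ln x$ — gives
$$\frac{d^{3}J}{da^{3}} = \int_{0}^{1} 2 x^{a} \log{\left(x \right)}^{3} \, dx = - \frac{12}{\left(a + 1\right)^{4}},$$
and the integrand here is exactly the target integrand, so $I = - \frac{12}{\left(a + 1\right)^{4}}$.

Setting $a = \frac{5}{3}$:
$$I = - \frac{243}{1024}.$$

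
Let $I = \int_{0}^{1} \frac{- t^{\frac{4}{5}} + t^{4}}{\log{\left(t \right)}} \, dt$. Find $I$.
$\log{\left(\frac{25}{9} \right)}$

Introduce a parameter $a$ in the exponent: let $I(a) = \int_{0}^{1} \frac{t^{4} - t^{a}}{\log{\left(t \right)}} \, dt$.

Since $\dfrac{\partial}{\partial a}\,t^{a} = t^{a} \ln t$, the $\ln t$ in the denominator cancels and
$$\frac{dI}{da} = \int_{0}^{1} -1 t^{a} \, dt = -1 \left[\frac{t^{a+1}}{a+1}\right]_0^1 = - \frac{1}{a + 1}.$$

Integrating with respect to $a$ gives $I(a) = \log{\left(\frac{5}{a + 1} \right)} + C$.

At $a = 4$ the integrand is identically $0$, so $I(4) = 0$. The closed form gives $0$, hence $C = 0$.

Setting $a = \frac{4}{5}$:
$$I = \log{\left(\frac{25}{9} \right)}.$$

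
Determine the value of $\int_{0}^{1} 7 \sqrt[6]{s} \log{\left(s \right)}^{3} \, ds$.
$- \frac{7776}{343}$

Consider the simpler parametrised integral
$$J(a) = \int_{0}^{1} 7 s^{a} \, ds = \frac{7}{a + 1}.$$

Differentiating under the integral sign brings down a factor of $\ln s$:
$$\frac{dJ}{da} = \int_{0}^{1} 7 s^{a} \log{\left(s \right)} \, ds = - \frac{7}{\left(a + 1\right)^{2}}.$$

Repeating $3$ times in total — each differentiation brings down another $\ln s$ — gives
$$\frac{d^{3}J}{da^{3}} = \int_{0}^{1} 7 s^{a} \log{\left(s \right)}^{3} \, ds = - \frac{42}{\left(a + 1\right)^{4}},$$
and the integrand here is exactly the target integrand, so $I = - \frac{42}{\left(a + 1\right)^{4}}$.

Setting $a = \frac{1}{6}$:
$$I = - \frac{7776}{343}.$$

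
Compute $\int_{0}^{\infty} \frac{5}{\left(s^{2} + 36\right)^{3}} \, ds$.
$\frac{5 \pi}{41472}$

Begin with the known result
$$J(a) = \int_{0}^{\infty} \frac{5}{a^{2} + s^{2}} \, ds = \frac{5 \pi}{2 a}.$$

Differentiating under the integral sign with respect to $a$,
$$\frac{dJ}{da} = \int_{0}^{\infty} - \frac{10 a}{\left(a^{2} + s^{2}\right)^{2}} \, ds = - \frac{5 \pi}{2 a^{2}},$$
so $\int_{0}^{\infty} \frac{5}{\left(a^{2} + s^{2}\right)^{2}} \, ds = \frac{5 \pi}{4 a^{3}}$.

Repeating — each differentiation of $1/(s^2+a^2)^j$ produces $-2ja/(s^2+a^2)^{j+1}$ — and dividing through by $-2ja$ at each step yields, after $2$ differentiations in total,
$$\int_{0}^{\infty} \frac{5}{\left(a^{2} + s^{2}\right)^{3}} \, ds = \frac{15 \pi}{16 a^{5}}.$$

Setting $a = 6$:
$$I = \frac{5 \pi}{41472}.$$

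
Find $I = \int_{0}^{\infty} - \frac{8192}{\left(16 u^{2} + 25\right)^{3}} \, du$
$- \frac{384 \pi}{3125}$

Begin with the known result
$$J(a) = \int_{0}^{\infty} - \frac{2}{a^{2} + u^{2}} \, du = - \frac{\pi}{a}.$$

Differentiating under the integral sign with respect to $a$,
$$\frac{dJ}{da} = \int_{0}^{\infty} \frac{4 a}{\left(a^{2} + u^{2}\right)^{2}} \, du = \frac{\pi}{a^{2}},$$
so $\int_{0}^{\infty} - \frac{2}{\left(a^{2} + u^{2}\right)^{2}} \, du = - \frac{\pi}{2 a^{3}}$.

Repeating — each differentiation of $1/(u^2+a^2)^j$ produces $-2ja/(u^2+a^2)^{j+1}$ — and dividing through by $-2ja$ at each step yields, after $2$ differentiations in total,
$$\int_{0}^{\infty} - \frac{2}{\left(a^{2} + u^{2}\right)^{3}} \, du = - \frac{3 \pi}{8 a^{5}}.$$

Setting $a = \frac{5}{4}$:
$$I = - \frac{384 \pi}{3125}.$$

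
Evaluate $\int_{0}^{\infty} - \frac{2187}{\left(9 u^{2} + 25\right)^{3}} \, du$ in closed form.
$- \frac{2187 \pi}{50000}$

Start from the standard arctangent integral
$$J(a) = \int_{0}^{\infty} - \frac{3}{a^{2} + u^{2}} \, du = - \frac{3 \pi}{2 a}.$$

Differentiating under the integral sign with respect to $a$,
$$\frac{dJ}{da} = \int_{0}^{\infty} \frac{6 a}{\left(a^{2} + u^{2}\right)^{2}} \, du = \frac{3 \pi}{2 a^{2}},$$
so $\int_{0}^{\infty} - \frac{3}{\left(a^{2} + u^{2}\right)^{2}} \, du = - \frac{3 \pi}{4 a^{3}}$.

Repeating — each differentiation of $1/(u^2+a^2)^j$ produces $-2ja/(u^2+a^2)^{j+1}$ — and dividing through by $-2ja$ at each step yields, after $2$ differentiations in total,
$$\int_{0}^{\infty} - \frac{3}{\left(a^{2} + u^{2}\right)^{3}} \, du = - \frac{9 \pi}{16 a^{5}}.$$

Setting $a = \frac{5}{3}$:
$$I = - \frac{2187 \pi}{50000}.$$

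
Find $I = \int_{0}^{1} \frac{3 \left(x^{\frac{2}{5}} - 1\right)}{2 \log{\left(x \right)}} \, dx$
$\log{\left(\frac{7 \sqrt{35}}{25} \right)}$

Introduce a parameter $a$ in the exponent: let $I(a) = \int_{0}^{1} \frac{3 \left(x^{a} - 1\right)}{2 \log{\left(x \right)}} \, dx$.

Since $\dfrac{\partial}{\partial a}\,x^{a} = x^{a} \ln x$, the $\ln x$ in the denominator cancels and
$$\frac{dI}{da} = \int_{0}^{1} \frac{3}{2} x^{a} \, dx = \frac{3}{2} \left[\frac{x^{a+1}}{a+1}\right]_0^1 = \frac{3}{2 \left(a + 1\right)}.$$

Integrating with respect to $a$ gives $I(a) = \frac{3 \log{\left(a + 1 \right)}}{2} + C$.

At $a = 0$ the integrand is identically $0$, so $I(0) = 0$. The closed form gives $0$, hence $C = 0$.

Setting $a = \frac{2}{5}$:
$$I = \log{\left(\frac{7 \sqrt{35}}{25} \right)}.$$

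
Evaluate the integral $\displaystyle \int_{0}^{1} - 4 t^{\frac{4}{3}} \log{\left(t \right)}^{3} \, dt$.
$\frac{1944}{2401}$

Begin with the known integral
$$J(a) = \int_{0}^{1} - 4 t^{a} \, dt = - \frac{4}{a + 1}.$$

Differentiating under the integral sign brings down a factor of $\ln t$:
$$\frac{dJ}{da} = \int_{0}^{1} - 4 t^{a} \log{\left(t \right)} \, dt = \frac{4}{\left(a + 1\right)^{2}}.$$

Repeating $3$ times in total — each differentiation brings down another $\ln t$ — gives
$$\frac{d^{3}J}{da^{3}} = \int_{0}^{1} - 4 t^{a} \log{\left(t \right)}^{3} \, dt = \frac{24}{\left(a + 1\right)^{4}},$$
and the integrand here is exactly the target integrand, so $I = \frac{24}{\left(a + 1\right)^{4}}$.

Setting $a = \frac{4}{3}$:
$$I = \frac{1944}{2401}.$$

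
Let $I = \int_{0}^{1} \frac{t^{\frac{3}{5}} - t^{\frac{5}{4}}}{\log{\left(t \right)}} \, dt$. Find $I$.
$- \log{\left(\frac{45}{32} \right)}$

Introduce a parameter $a$ in the exponent: let $I(a) = \int_{0}^{1} \frac{t^{\frac{3}{5}} - t^{a}}{\log{\left(t \right)}} \, dt$.

Since $\dfrac{\partial}{\partial a}\,t^{a} = t^{a} \ln t$, the $\ln t$ in the denominator cancels and
$$\frac{dI}{da} = \int_{0}^{1} -1 t^{a} \, dt = -1 \left[\frac{t^{a+1}}{a+1}\right]_0^1 = - \frac{1}{a + 1}.$$

Integrating with respect to $a$ gives $I(a) = - \log{\left(\frac{5 a}{8} + \frac{5}{8} \right)} + C$.

At $a = \frac{3}{5}$ the integrand is identically $0$, so $I(\frac{3}{5}) = 0$. The closed form gives $0$, hence $C = 0$.

Setting $a = \frac{5}{4}$:
$$I = - \log{\left(\frac{45}{32} \right)}.$$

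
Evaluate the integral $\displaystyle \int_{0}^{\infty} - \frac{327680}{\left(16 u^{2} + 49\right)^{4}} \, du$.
$- \frac{12800 \pi}{823543}$

Start from the standard arctangent integral
$$J(a) = \int_{0}^{\infty} - \frac{5}{a^{2} + u^{2}} \, du = - \frac{5 \pi}{2 a}.$$

Differentiating under the integral sign with respect to $a$,
$$\frac{dJ}{da} = \int_{0}^{\infty} \frac{10 a}{\left(a^{2} + u^{2}\right)^{2}} \, du = \frac{5 \pi}{2 a^{2}},$$
so $\int_{0}^{\infty} - \frac{5}{\left(a^{2} + u^{2}\right)^{2}} \, du = - \frac{5 \pi}{4 a^{3}}$.

Repeating — each differentiation of $1/(u^2+a^2)^j$ produces $-2ja/(u^2+a^2)^{j+1}$ — and dividing through by $-2ja$ at each step yields, after $3$ differentiations in total,
$$\int_{0}^{\infty} - \frac{5}{\left(a^{2} + u^{2}\right)^{4}} \, du = - \frac{25 \pi}{32 a^{7}}.$$

Setting $a = \frac{7}{4}$:
$$I = - \frac{12800 \pi}{823543}.$$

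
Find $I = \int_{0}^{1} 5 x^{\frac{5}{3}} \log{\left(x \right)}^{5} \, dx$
$- \frac{54675}{32768}$

Begin with the known integral
$$J(a) = \int_{0}^{1} 5 x^{a} \, dx = \frac{5}{a + 1}.$$

Differentiating under the integral sign brings down a factor of $\ln x$:
$$\frac{dJ}{da} = \int_{0}^{1} 5 x^{a} \log{\left(x \right)} \, dx = - \frac{5}{\left(a + 1\right)^{2}}.$$

Repeating $5$ times in total — each differentiation brings down another $\ln x$ — gives
$$\frac{d^{5}J}{da^{5}} = \int_{0}^{1} 5 x^{a} \log{\left(x \right)}^{5} \, dx = - \frac{600}{\left(a + 1\right)^{6}},$$
and the integrand here is exactly the target integrand, so $I = - \frac{600}{\left(a + 1\right)^{6}}$.

Setting $a = \frac{5}{3}$:
$$I = - \frac{54675}{32768}.$$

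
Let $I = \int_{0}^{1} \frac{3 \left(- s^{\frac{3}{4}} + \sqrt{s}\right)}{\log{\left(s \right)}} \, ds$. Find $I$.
$\log{\left(\frac{216}{343} \right)}$

Introduce a parameter $a$ in the exponent: let $I(a) = \int_{0}^{1} \frac{3 \left(- s^{\frac{3}{4}} + s^{a}\right)}{\log{\left(s \right)}} \, ds$.

Since $\dfrac{\partial}{\partial a}\,s^{a} = s^{a} \ln s$, the $\ln s$ in the denominator cancels and
$$\frac{dI}{da} = \int_{0}^{1} 3 s^{a} \, ds = 3 \left[\frac{s^{a+1}}{a+1}\right]_0^1 = \frac{3}{a + 1}.$$

Integrating with respect to $a$ gives $I(a) = \log{\left(\frac{64 \left(a + 1\right)^{3}}{343} \right)} + C$.

At $a = \frac{3}{4}$ the integrand is identically $0$, so $I(\frac{3}{4}) = 0$. The closed form gives $0$, hence $C = 0$.

Setting $a = \frac{1}{2}$:
$$I = \log{\left(\frac{216}{343} \right)}.$$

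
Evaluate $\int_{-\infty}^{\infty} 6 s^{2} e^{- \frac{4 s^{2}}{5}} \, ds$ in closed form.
$\frac{15 \sqrt{5} \sqrt{\pi}}{8}$

Begin with the known integral
$$J(a) = \int_{-\infty}^{\infty} 6 e^{- a s^{2}} \, ds = \frac{6 \sqrt{\pi}}{\sqrt{a}}.$$

Differentiating under the integral sign brings down a factor of $(-s^2)$:
$$\frac{dJ}{da} = \int_{-\infty}^{\infty} - 6 s^{2} e^{- a s^{2}} \, ds = - \frac{3 \sqrt{\pi}}{a^{\frac{3}{2}}}.$$

The integral on the left is $-I$, so $I = \frac{3 \sqrt{\pi}}{a^{\frac{3}{2}}}$.

Setting $a = \frac{4}{5}$:
$$I = \frac{15 \sqrt{5} \sqrt{\pi}}{8}.$$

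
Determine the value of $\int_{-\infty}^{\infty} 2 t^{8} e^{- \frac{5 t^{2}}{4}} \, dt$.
$\frac{1344 \sqrt{5} \sqrt{\pi}}{625}$

Start from the elementary integral
$$J(a) = \int_{-\infty}^{\infty} 2 e^{- a t^{2}} \, dt = \frac{2 \sqrt{\pi}}{\sqrt{a}}.$$

Differentiating under the integral sign brings down a factor of $(-t^2)$:
$$\frac{dJ}{da} = \int_{-\infty}^{\infty} - 2 t^{2} e^{- a t^{2}} \, dt = - \frac{\sqrt{\pi}}{a^{\frac{3}{2}}}.$$

Repeating $4$ times in total — each differentiation brings down another $(-t^2)$ — gives
$$\frac{d^{4}J}{da^{4}} = \int_{-\infty}^{\infty} 2 t^{8} e^{- a t^{2}} \, dt = \frac{105 \sqrt{\pi}}{8 a^{\frac{9}{2}}},$$
and the integrand here is exactly the target integrand, so $I = \frac{105 \sqrt{\pi}}{8 a^{\frac{9}{2}}}$.

Setting $a = \frac{5}{4}$:
$$I = \frac{1344 \sqrt{5} \sqrt{\pi}}{625}.$$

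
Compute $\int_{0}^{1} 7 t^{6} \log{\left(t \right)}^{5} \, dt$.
$- \frac{120}{16807}$

Begin with the known integral
$$J(a) = \int_{0}^{1} 7 t^{a} \, dt = \frac{7}{a + 1}.$$

Differentiating under the integral sign brings down a factor of $\ln t$:
$$\frac{dJ}{da} = \int_{0}^{1} 7 t^{a} \log{\left(t \right)} \, dt = - \frac{7}{\left(a + 1\right)^{2}}.$$

Repeating $5$ times in total — each differentiation brings down another $\ln t$ — gives
$$\frac{d^{5}J}{da^{5}} = \int_{0}^{1} 7 t^{a} \log{\left(t \right)}^{5} \, dt = - \frac{840}{\left(a + 1\right)^{6}},$$
and the integrand here is exactly the target integrand, so $I = - \frac{840}{\left(a + 1\right)^{6}}$.

Setting $a = 6$:
$$I = - \frac{120}{16807}.$$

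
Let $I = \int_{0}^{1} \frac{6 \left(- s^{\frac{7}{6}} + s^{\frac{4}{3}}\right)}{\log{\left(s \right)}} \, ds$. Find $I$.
$\log{\left(\frac{7529536}{4826809} \right)}$

Introduce a parameter $a$ in the exponent: let $I(a) = \int_{0}^{1} \frac{6 \left(- s^{\frac{7}{6}} + s^{a}\right)}{\log{\left(s \right)}} \, ds$.

Since $\dfrac{\partial}{\partial a}\,s^{a} = s^{a} \ln s$, the $\ln s$ in the denominator cancels and
$$\frac{dI}{da} = \int_{0}^{1} 6 s^{a} \, ds = 6 \left[\frac{s^{a+1}}{a+1}\right]_0^1 = \frac{6}{a + 1}.$$

Integrating with respect to $a$ gives $I(a) = \log{\left(\frac{46656 \left(a + 1\right)^{6}}{4826809} \right)} + C$.

At $a = \frac{7}{6}$ the integrand is identically $0$, so $I(\frac{7}{6}) = 0$. The closed form gives $0$, hence $C = 0$.

Setting $a = \frac{4}{3}$:
$$I = \log{\left(\frac{7529536}{4826809} \right)}.$$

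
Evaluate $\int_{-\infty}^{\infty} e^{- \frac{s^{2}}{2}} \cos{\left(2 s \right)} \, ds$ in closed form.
$\frac{\sqrt{2} \sqrt{\pi}}{e^{2}}$

Let $b$ denote the cosine frequency and define $I(b) = \int_{-\infty}^{\infty} e^{- \frac{s^{2}}{2}} \cos{\left(b s \right)} \, ds$.

Differentiating under the integral sign,
$$I'(b) = \int_{-\infty}^{\infty} - s e^{- \frac{s^{2}}{2}} \sin{\left(b s \right)} \, ds.$$

Integrate $\int_{-\infty}^{\infty} s \sin(b s)\, e^{- \frac{s^{2}}{2}}\, ds$ by parts with $u = \sin(b s)$ and $dv = s\, e^{- \frac{s^{2}}{2}}\, ds$, giving $v = - e^{- \frac{s^{2}}{2}}$. The boundary term vanishes and
$$\int_{-\infty}^{\infty} s \sin(b s)\, e^{- \frac{s^{2}}{2}}\, ds = b \int_{-\infty}^{\infty} \cos(b s)\, e^{- \frac{s^{2}}{2}}\, ds,$$
so $I'(b) = - b\, I(b)$.

This is a separable first-order ODE; solving with the initial condition $I(0) = \int_{-\infty}^{\infty} e^{- \frac{s^{2}}{2}}\,ds = \sqrt{2} \sqrt{\pi}$ gives
$$I(b) = \sqrt{2} \sqrt{\pi} e^{- \frac{b^{2}}{2}}.$$

Setting $b = 2$:
$$I = \frac{\sqrt{2} \sqrt{\pi}}{e^{2}}.$$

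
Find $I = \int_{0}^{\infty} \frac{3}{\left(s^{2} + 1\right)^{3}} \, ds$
$\frac{9 \pi}{16}$

Start from the standard arctangent integral
$$J(a) = \int_{0}^{\infty} \frac{3}{a^{2} + s^{2}} \, ds = \frac{3 \pi}{2 a}.$$

Differentiating under the integral sign with respect to $a$,
$$\frac{dJ}{da} = \int_{0}^{\infty} - \frac{6 a}{\left(a^{2} + s^{2}\right)^{2}} \, ds = - \frac{3 \pi}{2 a^{2}},$$
so $\int_{0}^{\infty} \frac{3}{\left(a^{2} + s^{2}\right)^{2}} \, ds = \frac{3 \pi}{4 a^{3}}$.

Repeating — each differentiation of $1/(s^2+a^2)^j$ produces $-2ja/(s^2+a^2)^{j+1}$ — and dividing through by $-2ja$ at each step yields, after $2$ differentiations in total,
$$\int_{0}^{\infty} \frac{3}{\left(a^{2} + s^{2}\right)^{3}} \, ds = \frac{9 \pi}{16 a^{5}}.$$

Setting $a = 1$:
$$I = \frac{9 \pi}{16}.$$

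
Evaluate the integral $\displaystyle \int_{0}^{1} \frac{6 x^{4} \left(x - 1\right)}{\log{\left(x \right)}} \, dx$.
$\log{\left(\frac{46656}{15625} \right)}$

Consider the one-parameter family: let $I(a) = \int_{0}^{1} \frac{6 \left(x^{5} - x^{a}\right)}{\log{\left(x \right)}} \, dx$.

Since $\dfrac{\partial}{\partial a}\,x^{a} = x^{a} \ln x$, the $\ln x$ in the denominator cancels and
$$\frac{dI}{da} = \int_{0}^{1} -6 x^{a} \, dx = -6 \left[\frac{x^{a+1}}{a+1}\right]_0^1 = - \frac{6}{a + 1}.$$

Integrating with respect to $a$ gives $I(a) = \log{\left(\frac{46656}{\left(a + 1\right)^{6}} \right)} + C$.

At $a = 5$ the integrand is identically $0$, so $I(5) = 0$. The closed form gives $0$, hence $C = 0$.

Setting $a = 4$:
$$I = \log{\left(\frac{46656}{15625} \right)}.$$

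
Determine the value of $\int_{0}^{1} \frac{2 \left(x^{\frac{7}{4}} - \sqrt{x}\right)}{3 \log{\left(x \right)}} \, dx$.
$- \frac{\log{\left(44 \right)}}{3} - \frac{2 \log{\left(3 \right)}}{3} + \log{\left(11 \right)}$

Replace the exponent $\frac{1}{2}$ by a parameter $a$: let $I(a) = \int_{0}^{1} \frac{2 \left(x^{\frac{7}{4}} - x^{a}\right)}{3 \log{\left(x \right)}} \, dx$.

Since $\dfrac{\partial}{\partial a}\,x^{a} = x^{a} \ln x$, the $\ln x$ in the denominator cancels and
$$\frac{dI}{da} = \int_{0}^{1} - \frac{2}{3} x^{a} \, dx = - \frac{2}{3} \left[\frac{x^{a+1}}{a+1}\right]_0^1 = - \frac{2}{3 a + 3}.$$

Integrating with respect to $a$ gives $I(a) = - \log{\left(\frac{2 \sqrt[3]{22} \left(a + 1\right)^{\frac{2}{3}}}{11} \right)} + C$.

At $a = \frac{7}{4}$ the integrand is identically $0$, so $I(\frac{7}{4}) = 0$. The closed form gives $0$, hence $C = 0$.

Setting $a = \frac{1}{2}$:
$$I = - \frac{\log{\left(44 \right)}}{3} - \frac{2 \log{\left(3 \right)}}{3} + \log{\left(11 \right)}.$$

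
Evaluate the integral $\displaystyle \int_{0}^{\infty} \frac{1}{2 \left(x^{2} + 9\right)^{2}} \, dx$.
$\frac{\pi}{216}$

Start from the standard arctangent integral
$$J(a) = \int_{0}^{\infty} \frac{1}{2 \left(a^{2} + x^{2}\right)} \, dx = \frac{\pi}{4 a}.$$

Differentiating under the integral sign with respect to $a$,
$$\frac{dJ}{da} = \int_{0}^{\infty} - \frac{a}{\left(a^{2} + x^{2}\right)^{2}} \, dx = - \frac{\pi}{4 a^{2}},$$
so $\int_{0}^{\infty} \frac{1}{2 \left(a^{2} + x^{2}\right)^{2}} \, dx = \frac{\pi}{8 a^{3}}$.

Setting $a = 3$:
$$I = \frac{\pi}{216}.$$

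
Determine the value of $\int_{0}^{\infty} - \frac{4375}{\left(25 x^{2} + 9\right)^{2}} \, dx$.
$- \frac{875 \pi}{108}$

Recall the elementary integral
$$J(a) = \int_{0}^{\infty} - \frac{7}{a^{2} + x^{2}} \, dx = - \frac{7 \pi}{2 a}.$$

Differentiating under the integral sign with respect to $a$,
$$\frac{dJ}{da} = \int_{0}^{\infty} \frac{14 a}{\left(a^{2} + x^{2}\right)^{2}} \, dx = \frac{7 \pi}{2 a^{2}},$$
so $\int_{0}^{\infty} - \frac{7}{\left(a^{2} + x^{2}\right)^{2}} \, dx = - \frac{7 \pi}{4 a^{3}}$.

Setting $a = \frac{3}{5}$:
$$I = - \frac{875 \pi}{108}.$$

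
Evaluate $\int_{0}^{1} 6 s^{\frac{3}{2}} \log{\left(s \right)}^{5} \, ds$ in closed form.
$- \frac{9216}{3125}$

Consider the simpler parametrised integral
$$J(a) = \int_{0}^{1} 6 s^{a} \, ds = \frac{6}{a + 1}.$$

Differentiating under the integral sign brings down a factor of $\ln s$:
$$\frac{dJ}{da} = \int_{0}^{1} 6 s^{a} \log{\left(s \right)} \, ds = - \frac{6}{\left(a + 1\right)^{2}}.$$

Repeating $5$ times in total — each differentiation brings down another $\ln s$ — gives
$$\frac{d^{5}J}{da^{5}} = \int_{0}^{1} 6 s^{a} \log{\left(s \right)}^{5} \, ds = - \frac{720}{\left(a + 1\right)^{6}},$$
and the integrand here is exactly the target integrand, so $I = - \frac{720}{\left(a + 1\right)^{6}}$.

Setting $a = \frac{3}{2}$:
$$I = - \frac{9216}{3125}.$$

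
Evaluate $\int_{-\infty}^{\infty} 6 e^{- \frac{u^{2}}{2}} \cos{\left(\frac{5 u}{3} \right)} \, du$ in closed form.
$\frac{6 \sqrt{2} \sqrt{\pi}}{e^{\frac{25}{18}}}$

Treat the cosine frequency as a parameter and define $I(b) = \int_{-\infty}^{\infty} 6 e^{- \frac{u^{2}}{2}} \cos{\left(b u \right)} \, du$.

Differentiating under the integral sign,
$$I'(b) = \int_{-\infty}^{\infty} - 6 u e^{- \frac{u^{2}}{2}} \sin{\left(b u \right)} \, du.$$

Integrate $\int_{-\infty}^{\infty} u \sin(b u)\, e^{- \frac{u^{2}}{2}}\, du$ by parts with $w = \sin(b u)$ and $dv = u\, e^{- \frac{u^{2}}{2}}\, du$, giving $v = - e^{- \frac{u^{2}}{2}}$. The boundary term vanishes and
$$\int_{-\infty}^{\infty} u \sin(b u)\, e^{- \frac{u^{2}}{2}}\, du = b \int_{-\infty}^{\infty} \cos(b u)\, e^{- \frac{u^{2}}{2}}\, du,$$
so $I'(b) = - b\, I(b)$.

This is a separable first-order ODE; solving with the initial condition $I(0) = \int_{-\infty}^{\infty} 6 e^{- \frac{u^{2}}{2}}\,du = 6 \sqrt{2} \sqrt{\pi}$ gives
$$I(b) = 6 \sqrt{2} \sqrt{\pi} e^{- \frac{b^{2}}{2}}.$$

Setting $b = \frac{5}{3}$:
$$I = \frac{6 \sqrt{2} \sqrt{\pi}}{e^{\frac{25}{18}}}.$$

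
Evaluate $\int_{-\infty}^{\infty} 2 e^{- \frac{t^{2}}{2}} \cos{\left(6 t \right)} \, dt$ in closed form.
$\frac{2 \sqrt{2} \sqrt{\pi}}{e^{18}}$

Define $I(b) = \int_{-\infty}^{\infty} 2 e^{- \frac{t^{2}}{2}} \cos{\left(b t \right)} \, dt$.

Differentiating under the integral sign,
$$I'(b) = \int_{-\infty}^{\infty} - 2 t e^{- \frac{t^{2}}{2}} \sin{\left(b t \right)} \, dt.$$

Integrate $\int_{-\infty}^{\infty} t \sin(b t)\, e^{- \frac{t^{2}}{2}}\, dt$ by parts with $u = \sin(b t)$ and $dv = t\, e^{- \frac{t^{2}}{2}}\, dt$, giving $v = - e^{- \frac{t^{2}}{2}}$. The boundary term vanishes and
$$\int_{-\infty}^{\infty} t \sin(b t)\, e^{- \frac{t^{2}}{2}}\, dt = b \int_{-\infty}^{\infty} \cos(b t)\, e^{- \frac{t^{2}}{2}}\, dt,$$
so $I'(b) = - b\, I(b)$.

This is a separable first-order ODE; solving with the initial condition $I(0) = \int_{-\infty}^{\infty} 2 e^{- \frac{t^{2}}{2}}\,dt = 2 \sqrt{2} \sqrt{\pi}$ gives
$$I(b) = 2 \sqrt{2} \sqrt{\pi} e^{- \frac{b^{2}}{2}}.$$

Setting $b = 6$:
$$I = \frac{2 \sqrt{2} \sqrt{\pi}}{e^{18}}.$$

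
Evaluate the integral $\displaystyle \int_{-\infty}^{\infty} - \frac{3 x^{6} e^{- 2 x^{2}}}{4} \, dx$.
$- \frac{45 \sqrt{2} \sqrt{\pi}}{512}$

Start from the elementary integral
$$J(a) = \int_{-\infty}^{\infty} - \frac{3 e^{- a x^{2}}}{4} \, dx = - \frac{3 \sqrt{\pi}}{4 \sqrt{a}}.$$

Differentiating under the integral sign brings down a factor of $(-x^2)$:
$$\frac{dJ}{da} = \int_{-\infty}^{\infty} \frac{3 x^{2} e^{- a x^{2}}}{4} \, dx = \frac{3 \sqrt{\pi}}{8 a^{\frac{3}{2}}}.$$

Repeating $3$ times in total — each differentiation brings down another $(-x^2)$ — gives
$$\frac{d^{3}J}{da^{3}} = \int_{-\infty}^{\infty} \frac{3 x^{6} e^{- a x^{2}}}{4} \, dx = \frac{45 \sqrt{\pi}}{32 a^{\frac{7}{2}}},$$
and the integrand here is $(-1)^{3}$ times the target integrand, so $I = (-1)^{3}\,\frac{d^{3}J}{da^{3}} = - \frac{45 \sqrt{\pi}}{32 a^{\frac{7}{2}}}$.

Setting $a = 2$:
$$I = - \frac{45 \sqrt{2} \sqrt{\pi}}{512}.$$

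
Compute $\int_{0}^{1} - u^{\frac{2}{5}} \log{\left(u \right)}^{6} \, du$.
$- \frac{56250000}{823543}$

Begin with the known integral
$$J(a) = \int_{0}^{1} - u^{a} \, du = - \frac{1}{a + 1}.$$

Differentiating under the integral sign brings down a factor of $\ln u$:
$$\frac{dJ}{da} = \int_{0}^{1} - u^{a} \log{\left(u \right)} \, du = \frac{1}{\left(a + 1\right)^{2}}.$$

Repeating $6$ times in total — each differentiation brings down another $\ln u$ — gives
$$\frac{d^{6}J}{da^{6}} = \int_{0}^{1} - u^{a} \log{\left(u \right)}^{6} \, du = - \frac{720}{\left(a + 1\right)^{7}},$$
and the integrand here is exactly the target integrand, so $I = - \frac{720}{\left(a + 1\right)^{7}}$.

Setting $a = \frac{2}{5}$:
$$I = - \frac{56250000}{823543}.$$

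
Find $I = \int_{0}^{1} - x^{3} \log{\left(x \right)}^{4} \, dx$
$- \frac{3}{128}$

Begin with the known integral
$$J(a) = \int_{0}^{1} - x^{a} \, dx = - \frac{1}{a + 1}.$$

Differentiating under the integral sign brings down a factor of $\ln x$:
$$\frac{dJ}{da} = \int_{0}^{1} - x^{a} \log{\left(x \right)} \, dx = \frac{1}{\left(a + 1\right)^{2}}.$$

Repeating $4$ times in total — each differentiation brings down another $\ln x$ — gives
$$\frac{d^{4}J}{da^{4}} = \int_{0}^{1} - x^{a} \log{\left(x \right)}^{4} \, dx = - \frac{24}{\left(a + 1\right)^{5}},$$
and the integrand here is exactly the target integrand, so $I = - \frac{24}{\left(a + 1\right)^{5}}$.

Setting $a = 3$:
$$I = - \frac{3}{128}.$$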